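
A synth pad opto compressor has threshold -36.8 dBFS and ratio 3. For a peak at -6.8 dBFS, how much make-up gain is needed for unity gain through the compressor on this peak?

20 dB

Overshoot 30 dB → 30/3 = 10 dB after compression, so the compressed level is -36.8 + 10 = -26.8 dBFS.
Make-up = target − compressed = -6.8 − (-26.8) = 20 dB.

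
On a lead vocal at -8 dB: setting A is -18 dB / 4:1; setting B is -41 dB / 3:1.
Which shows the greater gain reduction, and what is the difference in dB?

B, by 14.5 dB

A: overshoot 10 dB → output overshoot 2.5 dB → GR 7.5 dB.
B: overshoot 33 dB → output overshoot 11 dB → GR 22 dB.
B reduces 14.5 dB more.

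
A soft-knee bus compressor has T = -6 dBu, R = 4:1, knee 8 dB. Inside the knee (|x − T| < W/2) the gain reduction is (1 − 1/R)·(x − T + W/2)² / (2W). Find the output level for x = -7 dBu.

x − T + W/2 = -7 − (-6) + 4 = 3.
GR = (1 − 1/4) × 3² / 16 = 0.75 × 9 / 16 = 0.421875 dB.
Output = -7 − 0.421875 = -7.421875 dBu.

-7.421875 dBu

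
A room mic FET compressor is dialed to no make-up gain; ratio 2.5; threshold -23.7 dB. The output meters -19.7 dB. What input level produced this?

Post-compression overshoot = -19.7 − (-23.7) = 4 dB.
Input overshoot = R × output overshoot = 10 dB → input = -23.7 + 10 = -13.7 dB.

-13.7 dB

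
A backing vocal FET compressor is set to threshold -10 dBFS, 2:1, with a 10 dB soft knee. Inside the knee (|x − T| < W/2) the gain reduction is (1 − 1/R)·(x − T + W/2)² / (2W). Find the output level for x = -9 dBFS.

x − T + W/2 = -9 − (-10) + 5 = 6.
GR = (1 − 1/2) × 6² / 20 = 0.5 × 36 / 20 = 0.9 dB.
Output = -9 − 0.9 = -9.9 dBFS.

-9.9 dBFS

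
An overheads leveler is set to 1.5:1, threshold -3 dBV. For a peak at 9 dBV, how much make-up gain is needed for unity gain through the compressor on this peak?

Without make-up, output = threshold + overshoot/1.5 = -3 + 8 = 5 dBV.
Gap to target: 4 dB.

4 dB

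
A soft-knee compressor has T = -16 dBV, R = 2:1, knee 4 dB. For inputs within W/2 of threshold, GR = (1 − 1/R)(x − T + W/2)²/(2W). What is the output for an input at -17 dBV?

-17.0625 dBV

x − T + W/2 = -17 − (-16) + 2 = 1.
GR = (1 − 1/2) × 1² / 8 = 0.5 × 1 / 8 = 0.0625 dB.
Output = -17 − 0.0625 = -17.0625 dBV.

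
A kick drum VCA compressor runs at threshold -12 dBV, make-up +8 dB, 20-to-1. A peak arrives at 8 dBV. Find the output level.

-3 dBV

The input is 20 dB above the -12 dBV threshold.
At 20:1 the overshoot is divided by 20, leaving 1 dB above threshold.
That puts the output at -11 dBV; make-up adds 8 dB, giving -3 dBV.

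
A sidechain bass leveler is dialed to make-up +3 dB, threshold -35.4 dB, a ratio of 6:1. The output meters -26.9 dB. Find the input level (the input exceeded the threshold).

Remove make-up: -26.9 − 3 = -29.9 dB.
That's 5.5 dB above the -35.4 dB threshold.
Input overshoot = R × output overshoot = 33 dB → input = -35.4 + 33 = -2.4 dB.

-2.4 dB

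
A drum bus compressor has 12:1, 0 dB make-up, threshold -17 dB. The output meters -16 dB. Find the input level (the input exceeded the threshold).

The compressed level sits -16 − (-17) = 1 dB over threshold.
Input overshoot = R × output overshoot = 12 dB → input = -17 + 12 = -5 dB.

-5 dB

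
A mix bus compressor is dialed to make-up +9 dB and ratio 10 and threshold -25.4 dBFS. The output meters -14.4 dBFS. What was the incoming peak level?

-5.4 dBFS

Before make-up, the level was -14.4 − 9 = -23.4 dBFS.
Post-compression overshoot = -23.4 − (-25.4) = 2 dB.
Before 10:1 compression the overshoot was 2 × 10 = 20 dB, so input = -25.4 + 20 = -5.4 dBFS.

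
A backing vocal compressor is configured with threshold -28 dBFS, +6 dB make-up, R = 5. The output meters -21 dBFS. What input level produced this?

-23 dBFS

Remove make-up: -21 − 6 = -27 dBFS.
Post-compression overshoot = -27 − (-28) = 1 dB.
Undo the ratio: input overshoot = 1 × 5 = 5 dB, giving input = -23 dBFS.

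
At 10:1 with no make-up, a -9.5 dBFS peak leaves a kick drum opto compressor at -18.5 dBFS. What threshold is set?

-19.5 dBFS

Gain reduction = -9.5 − (-18.5) = 9 dB; output overshoot = GR / (R − 1) = 9 / 9 = 1 dB.
Threshold = output − output overshoot = -18.5 − 1 = -19.5 dBFS.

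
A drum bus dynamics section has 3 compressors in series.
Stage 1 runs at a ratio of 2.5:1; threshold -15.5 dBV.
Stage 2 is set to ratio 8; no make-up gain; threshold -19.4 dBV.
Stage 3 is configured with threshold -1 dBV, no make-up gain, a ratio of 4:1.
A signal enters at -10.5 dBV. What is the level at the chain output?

-18.6625 dBV

Stage 1: overshoot 5 dB → 5/2.5 = 2 dB → -13.5 dBV.
Stage 2: 5.9 dB above -19.4 dBV, reduced 8:1 to 0.7375 dB above → -18.6625 dBV.
Stage 3: -18.6625 dBV is at or below the -1 dBV threshold — no compression; output -18.6625 dBV.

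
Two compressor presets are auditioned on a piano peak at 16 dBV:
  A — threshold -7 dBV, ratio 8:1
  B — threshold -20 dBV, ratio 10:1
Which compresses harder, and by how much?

A: 23 dB over, compressed to 2.875 dB over, so 20.125 dB of GR.
B: 36 dB over, compressed to 3.6 dB over, so 32.4 dB of GR.
B reduces 12.275 dB more.

B, by 12.275 dB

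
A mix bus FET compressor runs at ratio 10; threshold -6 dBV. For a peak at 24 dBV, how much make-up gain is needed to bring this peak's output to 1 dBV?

4 dB

Overshoot 30 dB → 30/10 = 3 dB after compression, so the compressed level is -6 + 3 = -3 dBV.
Make-up = target − compressed = 1 − (-3) = 4 dB.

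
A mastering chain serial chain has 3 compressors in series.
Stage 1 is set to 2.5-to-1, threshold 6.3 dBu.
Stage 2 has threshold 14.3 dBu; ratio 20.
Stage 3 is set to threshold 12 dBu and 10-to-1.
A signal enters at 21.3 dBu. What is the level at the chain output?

12.03 dBu

Stage 1: overshoot 15 dB → 15/2.5 = 6 dB → 12.3 dBu.
Stage 2: 12.3 dBu is at or below the 14.3 dBu threshold — no compression; output 12.3 dBu.
Stage 3: 12.3 dBu is 0.3 dB over 12 dBu; at 10:1 that becomes 0.03 dB over, giving 12.03 dBu.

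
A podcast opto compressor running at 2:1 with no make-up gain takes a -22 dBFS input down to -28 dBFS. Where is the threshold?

Input is 12 dB above T (since output overshoot × R = input overshoot: (-28 − T)·2 = -22 − T gives T = -34 dBFS).
Check: -34 + (-22 − (-34))/2 = -34 + 6 = -28 dBFS. ✓

-34 dBFS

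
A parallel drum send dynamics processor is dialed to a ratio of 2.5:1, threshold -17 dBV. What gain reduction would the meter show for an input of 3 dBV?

Overshoot = 3 − (-17) = 20 dB.
A 2.5:1 ratio leaves 8 dB of that excess.
So the signal is attenuated by 20 − 8 = 12 dB.

12 dB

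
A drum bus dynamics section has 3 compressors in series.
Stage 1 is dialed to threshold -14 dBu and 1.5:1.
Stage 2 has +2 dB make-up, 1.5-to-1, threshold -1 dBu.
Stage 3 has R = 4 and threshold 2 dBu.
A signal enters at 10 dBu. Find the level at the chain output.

Stage 1: 24 dB above -14 dBu, reduced 1.5:1 to 16 dB above → 2 dBu.
Stage 2: 3 dB above -1 dBu, reduced 1.5:1 to 2 dB above → 1 dBu; +2 dB make-up → 3 dBu.
Stage 3: 1 dB above 2 dBu, reduced 4:1 to 0.25 dB above → 2.25 dBu.

2.25 dBu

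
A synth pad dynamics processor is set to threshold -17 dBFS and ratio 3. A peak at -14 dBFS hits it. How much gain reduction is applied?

2 dB

The signal is 3 dB above threshold.
After 3:1 compression the overshoot becomes 3/3 = 1 dB.
Gain reduction = 3 − 1 = 2 dB.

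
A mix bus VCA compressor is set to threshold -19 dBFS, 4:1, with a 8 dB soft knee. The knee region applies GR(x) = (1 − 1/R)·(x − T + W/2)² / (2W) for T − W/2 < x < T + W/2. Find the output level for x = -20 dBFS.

x − T + W/2 = -20 − (-19) + 4 = 3.
GR = (1 − 1/4) × 3² / 16 = 0.75 × 9 / 16 = 0.421875 dB.
Output = -20 − 0.421875 = -20.421875 dBFS.

-20.421875 dBFS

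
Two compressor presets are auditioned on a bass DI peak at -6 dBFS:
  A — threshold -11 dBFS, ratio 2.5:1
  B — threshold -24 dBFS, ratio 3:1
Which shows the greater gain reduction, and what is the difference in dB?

B, by 9 dB

A: 5 dB over, compressed to 2 dB over, so 3 dB of GR.
B: 18 dB over, compressed to 6 dB over, so 12 dB of GR.
B applies 9 dB more gain reduction.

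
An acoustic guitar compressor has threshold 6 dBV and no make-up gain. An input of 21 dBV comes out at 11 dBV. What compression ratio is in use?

Input overshoot = 21 − 6 = 15 dB; output overshoot = 11 − 6 = 5 dB.
Ratio = 15 / 5 = 3.

3:1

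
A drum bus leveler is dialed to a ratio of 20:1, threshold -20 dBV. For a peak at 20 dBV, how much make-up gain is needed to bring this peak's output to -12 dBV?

The peak compresses to -20 + 40/20 = -18 dBV.
To reach -12 dBV requires -12 − (-18) = 6 dB of make-up.

6 dB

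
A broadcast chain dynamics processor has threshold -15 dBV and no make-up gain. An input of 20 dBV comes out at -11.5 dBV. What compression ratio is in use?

10:1

Input overshoot = 20 − (-15) = 35 dB; output overshoot = -11.5 − (-15) = 3.5 dB.
Ratio = 35 / 3.5 = 10.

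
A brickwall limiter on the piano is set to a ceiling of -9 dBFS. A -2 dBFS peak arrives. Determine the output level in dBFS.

-9 dBFS

A brickwall limiter is an ∞:1 compressor: any input above the ceiling is clamped to -9 dBFS.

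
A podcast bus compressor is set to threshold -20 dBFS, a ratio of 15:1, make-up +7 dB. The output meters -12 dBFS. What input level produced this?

Before make-up, the level was -12 − 7 = -19 dBFS.
Post-compression overshoot = -19 − (-20) = 1 dB.
Input overshoot = R × output overshoot = 15 dB → input = -20 + 15 = -5 dBFS.

-5 dBFS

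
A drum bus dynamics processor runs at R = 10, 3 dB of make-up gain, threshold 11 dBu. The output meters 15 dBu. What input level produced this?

Stripping the +3 dB make-up gives 12 dBu at the gain stage.
That's 1 dB above the 11 dBu threshold.
Before 10:1 compression the overshoot was 1 × 10 = 10 dB, so input = 11 + 10 = 21 dBu.

21 dBu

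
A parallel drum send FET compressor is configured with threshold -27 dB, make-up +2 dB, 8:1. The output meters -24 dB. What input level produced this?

Before make-up, the level was -24 − 2 = -26 dB.
That's 1 dB above the -27 dB threshold.
Input overshoot = R × output overshoot = 8 dB → input = -27 + 8 = -19 dB.

-19 dB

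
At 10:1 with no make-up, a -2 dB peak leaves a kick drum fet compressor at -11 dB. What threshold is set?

Let T be the threshold. Output overshoot = (input overshoot)/R, so -11 − T = (-2 − T)/10.
10·(-11 − T) = -2 − T → 9·T = -110 − (-2) = -108.
T = -108/9 = -12 dB.

-12 dB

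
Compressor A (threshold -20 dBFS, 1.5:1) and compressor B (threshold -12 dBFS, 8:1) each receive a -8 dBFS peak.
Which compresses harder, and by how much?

A: GR = 12 − 12/1.5 = 4 dB.
B: GR = 4 − 4/8 = 3.5 dB.
A applies 0.5 dB more gain reduction.

A, by 0.5 dB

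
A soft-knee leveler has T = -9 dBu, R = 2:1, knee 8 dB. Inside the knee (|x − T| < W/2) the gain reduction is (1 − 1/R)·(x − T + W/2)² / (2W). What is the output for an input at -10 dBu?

-10.28125 dBu

x − T + W/2 = -10 − (-9) + 4 = 3.
GR = (1 − 1/2) × 3² / 16 = 0.5 × 9 / 16 = 0.28125 dB.
Output = -10 − 0.28125 = -10.28125 dBu.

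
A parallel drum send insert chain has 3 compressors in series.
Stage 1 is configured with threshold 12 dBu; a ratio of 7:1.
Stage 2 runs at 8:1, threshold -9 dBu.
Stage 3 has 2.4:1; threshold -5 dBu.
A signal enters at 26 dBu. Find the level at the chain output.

-6.125 dBu

Stage 1: overshoot 14 dB → 14/7 = 2 dB → 14 dBu.
Stage 2: overshoot 23 dB → 23/8 = 2.875 dB → -6.125 dBu.
Stage 3: below threshold (-6.125 ≤ -5); passes unchanged; output -6.125 dBu.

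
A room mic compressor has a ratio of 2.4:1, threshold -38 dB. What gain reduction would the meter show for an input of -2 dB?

The signal is 36 dB above threshold.
At 2.4:1, output sits 36/2.4 = 15 dB above threshold.
Gain reduction = 36 − 15 = 21 dB.

21 dB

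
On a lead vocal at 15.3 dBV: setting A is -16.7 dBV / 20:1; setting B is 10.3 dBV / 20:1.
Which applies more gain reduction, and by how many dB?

A: 32 dB over, compressed to 1.6 dB over, so 30.4 dB of GR.
B: 5 dB over, compressed to 0.25 dB over, so 4.75 dB of GR.
Difference: 25.65 dB in favour of A.

A, by 25.65 dB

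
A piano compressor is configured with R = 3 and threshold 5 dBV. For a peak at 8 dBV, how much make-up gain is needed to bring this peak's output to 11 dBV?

Without make-up, output = threshold + overshoot/3 = 5 + 1 = 6 dBV.
Gap to target: 5 dB.

5 dB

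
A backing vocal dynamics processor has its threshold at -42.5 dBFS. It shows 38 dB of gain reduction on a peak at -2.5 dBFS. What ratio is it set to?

20:1

Input overshoot = -2.5 − (-42.5) = 40 dB.
Output overshoot = 40 − 38 = 2 dB.
Ratio = input overshoot / output overshoot = 40 / 2 = 20.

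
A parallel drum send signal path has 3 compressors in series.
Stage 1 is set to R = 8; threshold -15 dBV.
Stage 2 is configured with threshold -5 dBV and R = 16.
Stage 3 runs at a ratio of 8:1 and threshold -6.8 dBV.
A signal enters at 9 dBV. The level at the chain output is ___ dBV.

-12 dBV

Stage 1: 9 dBV is 24 dB over -15 dBV; at 8:1 that becomes 3 dB over, giving -12 dBV.
Stage 2: -12 dBV is at or below the -5 dBV threshold — no compression; output -12 dBV.
Stage 3: below threshold (-12 ≤ -6.8); passes unchanged; output -12 dBV.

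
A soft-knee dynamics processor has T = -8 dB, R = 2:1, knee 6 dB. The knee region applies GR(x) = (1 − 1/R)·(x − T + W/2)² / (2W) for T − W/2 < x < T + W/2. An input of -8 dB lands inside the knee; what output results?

-8.375 dB

x − T + W/2 = -8 − (-8) + 3 = 3.
GR = (1 − 1/2) × 3² / 12 = 0.5 × 9 / 12 = 0.375 dB.
Output = -8 − 0.375 = -8.375 dB.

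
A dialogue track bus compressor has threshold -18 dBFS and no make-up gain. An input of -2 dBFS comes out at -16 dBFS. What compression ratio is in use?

8:1

Input overshoot = -2 − (-18) = 16 dB; output overshoot = -16 − (-18) = 2 dB.
Ratio = 16 / 2 = 8.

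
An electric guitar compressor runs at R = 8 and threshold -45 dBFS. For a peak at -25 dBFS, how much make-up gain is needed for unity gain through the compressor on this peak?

Without make-up, output = threshold + overshoot/8 = -45 + 2.5 = -42.5 dBFS.
Gap to target: 17.5 dB.

17.5 dB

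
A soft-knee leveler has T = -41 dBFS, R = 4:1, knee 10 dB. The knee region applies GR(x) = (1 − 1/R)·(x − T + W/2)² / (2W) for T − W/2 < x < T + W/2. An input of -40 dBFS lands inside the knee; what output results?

-41.35 dBFS

x − T + W/2 = -40 − (-41) + 5 = 6.
GR = (1 − 1/4) × 6² / 20 = 0.75 × 36 / 20 = 1.35 dB.
Output = -40 − 1.35 = -41.35 dBFS.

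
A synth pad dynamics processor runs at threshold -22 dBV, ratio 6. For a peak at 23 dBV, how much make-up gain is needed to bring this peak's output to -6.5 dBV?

Overshoot 45 dB → 45/6 = 7.5 dB after compression, so the compressed level is -22 + 7.5 = -14.5 dBV.
Make-up = target − compressed = -6.5 − (-14.5) = 8 dB.

8 dB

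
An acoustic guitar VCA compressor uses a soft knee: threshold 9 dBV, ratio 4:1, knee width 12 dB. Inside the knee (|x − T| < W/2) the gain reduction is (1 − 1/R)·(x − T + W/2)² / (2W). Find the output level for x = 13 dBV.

x − T + W/2 = 13 − 9 + 6 = 10.
GR = (1 − 1/4) × 10² / 24 = 0.75 × 100 / 24 = 3.125 dB.
Output = 13 − 3.125 = 9.875 dBV.

9.875 dBV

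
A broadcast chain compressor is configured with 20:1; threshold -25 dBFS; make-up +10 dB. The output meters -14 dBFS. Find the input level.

Stripping the +10 dB make-up gives -24 dBFS at the gain stage.
That's 1 dB above the -25 dBFS threshold.
Undo the ratio: input overshoot = 1 × 20 = 20 dB, giving input = -5 dBFS.

-5 dBFS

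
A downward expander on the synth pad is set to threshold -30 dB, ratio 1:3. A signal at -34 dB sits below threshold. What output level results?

The input is 4 dB below the -30 dB threshold.
A 1:3 expander multiplies undershoot by 3: 4 × 3 = 12 dB below threshold.
Output = -30 − 12 = -42 dB.

-42 dB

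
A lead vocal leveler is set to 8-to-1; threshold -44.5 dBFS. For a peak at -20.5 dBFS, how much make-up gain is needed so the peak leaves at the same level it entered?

21 dB

Overshoot 24 dB → 24/8 = 3 dB after compression, so the compressed level is -44.5 + 3 = -41.5 dBFS.
Make-up = target − compressed = -20.5 − (-41.5) = 21 dB.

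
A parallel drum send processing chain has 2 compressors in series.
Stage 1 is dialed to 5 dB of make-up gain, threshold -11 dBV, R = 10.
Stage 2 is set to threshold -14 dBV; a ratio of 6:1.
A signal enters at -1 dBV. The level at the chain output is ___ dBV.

Stage 1: overshoot 10 dB → 10/10 = 1 dB → -10 dBV; +5 dB make-up → -5 dBV.
Stage 2: -5 dBV is 9 dB over -14 dBV; at 6:1 that becomes 1.5 dB over, giving -12.5 dBV.

-12.5 dBV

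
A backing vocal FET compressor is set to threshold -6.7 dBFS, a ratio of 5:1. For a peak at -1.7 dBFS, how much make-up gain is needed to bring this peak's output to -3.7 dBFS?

2 dB

Without make-up, output = threshold + overshoot/5 = -6.7 + 1 = -5.7 dBFS.
Gap to target: 2 dB.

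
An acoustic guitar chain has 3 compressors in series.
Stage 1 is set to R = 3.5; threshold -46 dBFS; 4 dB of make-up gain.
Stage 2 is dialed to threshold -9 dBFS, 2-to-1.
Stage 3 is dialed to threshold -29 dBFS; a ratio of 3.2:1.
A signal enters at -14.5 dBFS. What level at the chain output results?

-33 dBFS

Stage 1: -14.5 dBFS is 31.5 dB over -46 dBFS; at 3.5:1 that becomes 9 dB over, giving -37 dBFS; +4 dB make-up → -33 dBFS.
Stage 2: -33 dBFS is at or below the -9 dBFS threshold — no compression; output -33 dBFS.
Stage 3: -33 dBFS is at or below the -29 dBFS threshold — no compression; output -33 dBFS.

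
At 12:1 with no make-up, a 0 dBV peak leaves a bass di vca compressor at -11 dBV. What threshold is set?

Let T be the threshold. Output overshoot = (input overshoot)/R, so -11 − T = (0 − T)/12.
12·(-11 − T) = 0 − T → 11·T = -132 − 0 = -132.
T = -132/11 = -12 dBV.

-12 dBV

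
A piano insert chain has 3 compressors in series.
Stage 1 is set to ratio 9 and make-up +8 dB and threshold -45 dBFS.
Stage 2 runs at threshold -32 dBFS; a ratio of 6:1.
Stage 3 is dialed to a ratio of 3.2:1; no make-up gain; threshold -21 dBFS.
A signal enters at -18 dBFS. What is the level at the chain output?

Stage 1: 27 dB above -45 dBFS, reduced 9:1 to 3 dB above → -42 dBFS; +8 dB make-up → -34 dBFS.
Stage 2: below threshold (-34 ≤ -32); passes unchanged; output -34 dBFS.
Stage 3: below threshold (-34 ≤ -21); passes unchanged; output -34 dBFS.

-34 dBFS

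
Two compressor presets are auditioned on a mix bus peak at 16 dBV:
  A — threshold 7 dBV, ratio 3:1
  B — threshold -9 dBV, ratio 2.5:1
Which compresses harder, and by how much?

A: 9 dB over, compressed to 3 dB over, so 6 dB of GR.
B: 25 dB over, compressed to 10 dB over, so 15 dB of GR.
B reduces 9 dB more.

B, by 9 dB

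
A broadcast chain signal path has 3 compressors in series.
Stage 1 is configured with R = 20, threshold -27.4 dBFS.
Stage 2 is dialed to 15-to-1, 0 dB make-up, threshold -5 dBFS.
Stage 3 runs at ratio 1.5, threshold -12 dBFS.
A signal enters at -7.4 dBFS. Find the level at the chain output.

-26.4 dBFS

Stage 1: -7.4 dBFS is 20 dB over -27.4 dBFS; at 20:1 that becomes 1 dB over, giving -26.4 dBFS.
Stage 2: -26.4 dBFS ≤ -5 dBFS, so stage 2 doesn't engage; output -26.4 dBFS.
Stage 3: below threshold (-26.4 ≤ -12); passes unchanged; output -26.4 dBFS.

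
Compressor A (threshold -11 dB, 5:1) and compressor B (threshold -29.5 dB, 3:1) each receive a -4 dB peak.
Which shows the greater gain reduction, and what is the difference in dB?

B, by 11.4 dB

A: GR = 7 − 7/5 = 5.6 dB.
B: GR = 25.5 − 25.5/3 = 17 dB.
B applies 11.4 dB more gain reduction.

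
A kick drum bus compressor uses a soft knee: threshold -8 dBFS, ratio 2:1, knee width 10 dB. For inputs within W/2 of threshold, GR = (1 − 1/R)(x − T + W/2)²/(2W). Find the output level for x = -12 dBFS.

x − T + W/2 = -12 − (-8) + 5 = 1.
GR = (1 − 1/2) × 1² / 20 = 0.5 × 1 / 20 = 0.025 dB.
Output = -12 − 0.025 = -12.025 dBFS.

-12.025 dBFS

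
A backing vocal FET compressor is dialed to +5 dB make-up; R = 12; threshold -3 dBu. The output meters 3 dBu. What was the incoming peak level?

Before make-up, the level was 3 − 5 = -2 dBu.
Post-compression overshoot = -2 − (-3) = 1 dB.
Undo the ratio: input overshoot = 1 × 12 = 12 dB, giving input = 9 dBu.

9 dBu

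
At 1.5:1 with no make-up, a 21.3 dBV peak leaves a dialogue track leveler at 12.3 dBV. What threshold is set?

-5.7 dBV

Gain reduction = 21.3 − 12.3 = 9 dB; output overshoot = GR / (R − 1) = 9 / 0.5 = 18 dB.
Threshold = output − output overshoot = 12.3 − 18 = -5.7 dBV.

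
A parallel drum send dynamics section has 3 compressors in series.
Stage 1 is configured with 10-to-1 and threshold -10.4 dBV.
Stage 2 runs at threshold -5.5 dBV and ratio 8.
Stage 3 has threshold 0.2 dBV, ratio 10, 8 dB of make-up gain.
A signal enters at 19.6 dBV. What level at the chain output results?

0.6 dBV

Stage 1: overshoot 30 dB → 30/10 = 3 dB → -7.4 dBV.
Stage 2: -7.4 dBV is at or below the -5.5 dBV threshold — no compression; output -7.4 dBV.
Stage 3: -7.4 dBV ≤ 0.2 dBV, so stage 3 doesn't engage; make-up brings it to 0.6 dBV.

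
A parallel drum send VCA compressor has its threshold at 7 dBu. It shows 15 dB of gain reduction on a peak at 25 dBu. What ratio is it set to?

Input overshoot = 25 − 7 = 18 dB.
Output overshoot = 18 − 15 = 3 dB.
Ratio = input overshoot / output overshoot = 18 / 3 = 6.

6:1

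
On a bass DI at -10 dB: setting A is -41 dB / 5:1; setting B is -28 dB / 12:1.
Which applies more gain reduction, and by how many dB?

A: overshoot 31 dB → output overshoot 6.2 dB → GR 24.8 dB.
B: overshoot 18 dB → output overshoot 1.5 dB → GR 16.5 dB.
A reduces 8.3 dB more.

A, by 8.3 dB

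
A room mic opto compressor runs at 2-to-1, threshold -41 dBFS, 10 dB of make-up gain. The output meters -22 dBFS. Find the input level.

Before make-up, the level was -22 − 10 = -32 dBFS.
The compressed level sits -32 − (-41) = 9 dB over threshold.
Input overshoot = R × output overshoot = 18 dB → input = -41 + 18 = -23 dBFS.

-23 dBFS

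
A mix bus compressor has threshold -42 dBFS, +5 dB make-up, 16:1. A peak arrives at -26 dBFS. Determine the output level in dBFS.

-26 dBFS sits 16 dB over threshold.
16:1 compression reduces that to 16/16 = 1 dB over.
So the level is -42 + 1 = -41 dBFS; make-up adds 5 dB, giving -36 dBFS.

-36 dBFS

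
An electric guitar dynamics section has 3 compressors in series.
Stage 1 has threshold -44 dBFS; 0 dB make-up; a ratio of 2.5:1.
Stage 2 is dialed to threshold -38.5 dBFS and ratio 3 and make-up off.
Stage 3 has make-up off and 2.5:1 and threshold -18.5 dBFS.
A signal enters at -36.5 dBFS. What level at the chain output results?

-41 dBFS

Stage 1: -36.5 dBFS is 7.5 dB over -44 dBFS; at 2.5:1 that becomes 3 dB over, giving -41 dBFS.
Stage 2: below threshold (-41 ≤ -38.5); passes unchanged; output -41 dBFS.
Stage 3: -41 dBFS is at or below the -18.5 dBFS threshold — no compression; output -41 dBFS.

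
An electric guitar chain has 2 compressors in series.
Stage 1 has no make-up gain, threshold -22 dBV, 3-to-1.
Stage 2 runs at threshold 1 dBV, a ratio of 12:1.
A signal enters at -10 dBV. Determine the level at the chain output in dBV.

-18 dBV

Stage 1: overshoot 12 dB → 12/3 = 4 dB → -18 dBV.
Stage 2: below threshold (-18 ≤ 1); passes unchanged; output -18 dBV.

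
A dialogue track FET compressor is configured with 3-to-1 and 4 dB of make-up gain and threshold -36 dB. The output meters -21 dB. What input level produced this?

Before make-up, the level was -21 − 4 = -25 dB.
Post-compression overshoot = -25 − (-36) = 11 dB.
Undo the ratio: input overshoot = 11 × 3 = 33 dB, giving input = -3 dB.

-3 dB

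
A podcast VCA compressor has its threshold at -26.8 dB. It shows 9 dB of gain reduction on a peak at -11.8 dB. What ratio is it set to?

Input overshoot = -11.8 − (-26.8) = 15 dB.
Output overshoot = 15 − 9 = 6 dB.
Ratio = input overshoot / output overshoot = 15 / 6 = 2.5.

2.5:1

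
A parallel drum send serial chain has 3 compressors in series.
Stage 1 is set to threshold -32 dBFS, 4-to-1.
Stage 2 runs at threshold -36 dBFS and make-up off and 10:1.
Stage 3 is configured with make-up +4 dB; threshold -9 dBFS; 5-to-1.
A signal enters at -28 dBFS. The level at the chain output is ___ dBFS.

-31.5 dBFS

Stage 1: -28 dBFS is 4 dB over -32 dBFS; at 4:1 that becomes 1 dB over, giving -31 dBFS.
Stage 2: 5 dB above -36 dBFS, reduced 10:1 to 0.5 dB above → -35.5 dBFS.
Stage 3: -35.5 dBFS is at or below the -9 dBFS threshold — no compression; make-up brings it to -31.5 dBFS.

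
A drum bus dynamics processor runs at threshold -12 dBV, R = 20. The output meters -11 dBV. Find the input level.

The compressed level sits -11 − (-12) = 1 dB over threshold.
Before 20:1 compression the overshoot was 1 × 20 = 20 dB, so input = -12 + 20 = 8 dBV.

8 dBV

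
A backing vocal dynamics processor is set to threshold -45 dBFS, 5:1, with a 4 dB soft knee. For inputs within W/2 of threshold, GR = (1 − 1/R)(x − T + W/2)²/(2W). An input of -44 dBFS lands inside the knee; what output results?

-44.9 dBFS

x − T + W/2 = -44 − (-45) + 2 = 3.
GR = (1 − 1/5) × 3² / 8 = 0.8 × 9 / 8 = 0.9 dB.
Output = -44 − 0.9 = -44.9 dBFS.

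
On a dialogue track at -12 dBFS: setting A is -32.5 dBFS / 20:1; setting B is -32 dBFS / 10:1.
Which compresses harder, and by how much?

A, by 1.475 dB

A: GR = 20.5 − 20.5/20 = 19.475 dB.
B: GR = 20 − 20/10 = 18 dB.
A applies 1.475 dB more gain reduction.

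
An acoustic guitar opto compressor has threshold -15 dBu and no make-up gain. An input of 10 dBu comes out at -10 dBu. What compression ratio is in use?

5:1

Input overshoot = 10 − (-15) = 25 dB; output overshoot = -10 − (-15) = 5 dB.
Ratio = 25 / 5 = 5.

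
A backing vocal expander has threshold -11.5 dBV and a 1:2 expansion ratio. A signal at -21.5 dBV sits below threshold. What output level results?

-31.5 dBV

Below threshold, a 1:2 expander applies gain = (2−1)×(T − x) of attenuation.
(2−1) × 10 = 10 dB, so output = -21.5 − 10 = -31.5 dBV.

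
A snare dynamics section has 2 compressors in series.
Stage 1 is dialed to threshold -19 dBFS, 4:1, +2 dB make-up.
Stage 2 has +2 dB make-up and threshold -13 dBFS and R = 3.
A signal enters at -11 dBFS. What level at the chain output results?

Stage 1: 8 dB above -19 dBFS, reduced 4:1 to 2 dB above → -17 dBFS; +2 dB make-up → -15 dBFS.
Stage 2: below threshold (-15 ≤ -13); passes unchanged; make-up brings it to -13 dBFS.

-13 dBFS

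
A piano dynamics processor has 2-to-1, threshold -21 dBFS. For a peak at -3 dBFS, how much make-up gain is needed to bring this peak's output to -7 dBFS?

Overshoot 18 dB → 18/2 = 9 dB after compression, so the compressed level is -21 + 9 = -12 dBFS.
Make-up = target − compressed = -7 − (-12) = 5 dB.

5 dB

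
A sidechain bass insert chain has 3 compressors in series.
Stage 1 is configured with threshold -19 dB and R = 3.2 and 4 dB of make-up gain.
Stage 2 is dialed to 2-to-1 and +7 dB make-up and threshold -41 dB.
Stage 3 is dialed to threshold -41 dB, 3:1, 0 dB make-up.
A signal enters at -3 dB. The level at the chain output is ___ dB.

Stage 1: -3 dB is 16 dB over -19 dB; at 3.2:1 that becomes 5 dB over, giving -14 dB; +4 dB make-up → -10 dB.
Stage 2: overshoot 31 dB → 31/2 = 15.5 dB → -25.5 dB; +7 dB make-up → -18.5 dB.
Stage 3: overshoot 22.5 dB → 22.5/3 = 7.5 dB → -33.5 dB.

-33.5 dB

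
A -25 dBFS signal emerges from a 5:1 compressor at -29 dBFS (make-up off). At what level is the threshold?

Input is 5 dB above T (since output overshoot × R = input overshoot: (-29 − T)·5 = -25 − T gives T = -30 dBFS).
Check: -30 + (-25 − (-30))/5 = -30 + 1 = -29 dBFS. ✓

-30 dBFS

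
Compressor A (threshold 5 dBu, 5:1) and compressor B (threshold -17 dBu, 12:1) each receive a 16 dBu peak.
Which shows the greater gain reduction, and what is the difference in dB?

A: 11 dB over, compressed to 2.2 dB over, so 8.8 dB of GR.
B: 33 dB over, compressed to 2.75 dB over, so 30.25 dB of GR.
B applies 21.45 dB more gain reduction.

B, by 21.45 dB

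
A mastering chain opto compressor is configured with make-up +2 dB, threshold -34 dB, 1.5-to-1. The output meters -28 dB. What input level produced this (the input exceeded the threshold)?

-28 dB

Before make-up, the level was -28 − 2 = -30 dB.
Post-compression overshoot = -30 − (-34) = 4 dB.
Undo the ratio: input overshoot = 4 × 1.5 = 6 dB, giving input = -28 dB.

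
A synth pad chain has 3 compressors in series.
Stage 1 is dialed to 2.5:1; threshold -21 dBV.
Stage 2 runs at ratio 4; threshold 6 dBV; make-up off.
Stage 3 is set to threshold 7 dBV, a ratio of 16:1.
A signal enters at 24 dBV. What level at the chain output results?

-3 dBV

Stage 1: 45 dB above -21 dBV, reduced 2.5:1 to 18 dB above → -3 dBV.
Stage 2: -3 dBV ≤ 6 dBV, so stage 2 doesn't engage; output -3 dBV.
Stage 3: -3 dBV is at or below the 7 dBV threshold — no compression; output -3 dBV.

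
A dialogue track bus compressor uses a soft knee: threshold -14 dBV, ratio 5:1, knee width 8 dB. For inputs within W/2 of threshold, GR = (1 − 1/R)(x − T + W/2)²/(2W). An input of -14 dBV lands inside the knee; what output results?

-14.8 dBV

x − T + W/2 = -14 − (-14) + 4 = 4.
GR = (1 − 1/5) × 4² / 16 = 0.8 × 16 / 16 = 0.8 dB.
Output = -14 − 0.8 = -14.8 dBV.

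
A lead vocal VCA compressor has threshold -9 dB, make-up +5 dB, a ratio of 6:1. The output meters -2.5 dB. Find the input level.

Stripping the +5 dB make-up gives -7.5 dB at the gain stage.
Post-compression overshoot = -7.5 − (-9) = 1.5 dB.
Undo the ratio: input overshoot = 1.5 × 6 = 9 dB, giving input = 0 dB.

0 dB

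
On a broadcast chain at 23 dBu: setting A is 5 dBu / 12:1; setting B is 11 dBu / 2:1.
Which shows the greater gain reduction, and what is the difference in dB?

A, by 10.5 dB

A: GR = 18 − 18/12 = 16.5 dB.
B: GR = 12 − 12/2 = 6 dB.
A applies 10.5 dB more gain reduction.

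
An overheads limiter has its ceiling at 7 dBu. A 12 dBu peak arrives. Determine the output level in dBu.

7 dBu

At ∞:1, everything above 7 dBu is held at the ceiling.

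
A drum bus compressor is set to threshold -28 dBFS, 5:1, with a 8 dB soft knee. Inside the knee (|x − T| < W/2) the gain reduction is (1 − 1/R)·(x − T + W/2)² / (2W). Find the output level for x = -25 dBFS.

x − T + W/2 = -25 − (-28) + 4 = 7.
GR = (1 − 1/5) × 7² / 16 = 0.8 × 49 / 16 = 2.45 dB.
Output = -25 − 2.45 = -27.45 dBFS.

-27.45 dBFS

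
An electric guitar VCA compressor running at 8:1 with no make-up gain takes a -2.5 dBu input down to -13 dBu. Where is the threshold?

Input is 12 dB above T (since output overshoot × R = input overshoot: (-13 − T)·8 = -2.5 − T gives T = -14.5 dBu).
Check: -14.5 + (-2.5 − (-14.5))/8 = -14.5 + 1.5 = -13 dBu. ✓

-14.5 dBu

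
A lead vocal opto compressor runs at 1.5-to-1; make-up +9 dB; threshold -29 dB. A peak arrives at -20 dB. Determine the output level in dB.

-14 dB

Overshoot: -20 − (-29) = 9 dB.
The 9 dB excess becomes 6 dB after 1.5:1 reduction.
That puts the output at -23 dB; make-up adds 9 dB, giving -14 dB.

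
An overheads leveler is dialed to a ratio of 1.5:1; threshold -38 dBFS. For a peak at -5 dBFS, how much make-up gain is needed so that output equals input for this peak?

11 dB

The peak compresses to -38 + 33/1.5 = -16 dBFS.
To reach -5 dBFS requires -5 − (-16) = 11 dB of make-up.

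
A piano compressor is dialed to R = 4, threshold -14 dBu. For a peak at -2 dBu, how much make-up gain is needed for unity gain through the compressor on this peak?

Without make-up, output = threshold + overshoot/4 = -14 + 3 = -11 dBu.
Gap to target: 9 dB.

9 dB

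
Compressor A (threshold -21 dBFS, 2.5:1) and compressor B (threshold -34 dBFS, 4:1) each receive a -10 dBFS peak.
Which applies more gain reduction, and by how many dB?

A: overshoot 11 dB → output overshoot 4.4 dB → GR 6.6 dB.
B: overshoot 24 dB → output overshoot 6 dB → GR 18 dB.
B applies 11.4 dB more gain reduction.

B, by 11.4 dB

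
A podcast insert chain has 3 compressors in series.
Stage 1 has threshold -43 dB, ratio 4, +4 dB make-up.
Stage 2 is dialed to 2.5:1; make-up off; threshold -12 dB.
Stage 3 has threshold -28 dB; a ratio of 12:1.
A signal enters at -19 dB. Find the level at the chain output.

-33 dB

Stage 1: 24 dB above -43 dB, reduced 4:1 to 6 dB above → -37 dB; +4 dB make-up → -33 dB.
Stage 2: -33 dB is at or below the -12 dB threshold — no compression; output -33 dB.
Stage 3: -33 dB ≤ -28 dB, so stage 3 doesn't engage; output -33 dB.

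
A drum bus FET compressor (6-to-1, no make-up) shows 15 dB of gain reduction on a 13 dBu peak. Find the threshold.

-5 dBu

Let T be the threshold. Output overshoot = (input overshoot)/R, so -2 − T = (13 − T)/6.
6·(-2 − T) = 13 − T → 5·T = -12 − 13 = -25.
T = -25/5 = -5 dBu.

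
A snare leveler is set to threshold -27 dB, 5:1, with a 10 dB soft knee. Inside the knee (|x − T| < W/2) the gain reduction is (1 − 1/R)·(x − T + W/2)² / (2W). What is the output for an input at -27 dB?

-28 dB

x − T + W/2 = -27 − (-27) + 5 = 5.
GR = (1 − 1/5) × 5² / 20 = 0.8 × 25 / 20 = 1 dB.
Output = -27 − 1 = -28 dB.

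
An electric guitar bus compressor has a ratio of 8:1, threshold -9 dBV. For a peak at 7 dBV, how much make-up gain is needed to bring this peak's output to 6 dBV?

13 dB

The peak compresses to -9 + 16/8 = -7 dBV.
To reach 6 dBV requires 6 − (-7) = 13 dB of make-up.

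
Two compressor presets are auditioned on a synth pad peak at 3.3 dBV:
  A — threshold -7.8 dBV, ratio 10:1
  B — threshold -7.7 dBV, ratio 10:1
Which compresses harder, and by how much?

A: 11.1 dB over, compressed to 1.11 dB over, so 9.99 dB of GR.
B: 11 dB over, compressed to 1.1 dB over, so 9.9 dB of GR.
Difference: 0.09 dB in favour of A.

A, by 0.09 dB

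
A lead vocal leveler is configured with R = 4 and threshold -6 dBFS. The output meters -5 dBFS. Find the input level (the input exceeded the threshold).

That's 1 dB above the -6 dBFS threshold.
Undo the ratio: input overshoot = 1 × 4 = 4 dB, giving input = -2 dBFS.

-2 dBFS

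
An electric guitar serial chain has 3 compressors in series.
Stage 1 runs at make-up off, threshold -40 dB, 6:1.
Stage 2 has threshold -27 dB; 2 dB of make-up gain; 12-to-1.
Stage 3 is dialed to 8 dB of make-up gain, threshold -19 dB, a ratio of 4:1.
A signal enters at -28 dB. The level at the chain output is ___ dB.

Stage 1: overshoot 12 dB → 12/6 = 2 dB → -38 dB.
Stage 2: below threshold (-38 ≤ -27); passes unchanged; make-up brings it to -36 dB.
Stage 3: -36 dB is at or below the -19 dB threshold — no compression; make-up brings it to -28 dB.

-28 dB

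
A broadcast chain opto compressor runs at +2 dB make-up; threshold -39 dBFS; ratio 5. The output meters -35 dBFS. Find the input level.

Stripping the +2 dB make-up gives -37 dBFS at the gain stage.
That's 2 dB above the -39 dBFS threshold.
Input overshoot = R × output overshoot = 10 dB → input = -39 + 10 = -29 dBFS.

-29 dBFS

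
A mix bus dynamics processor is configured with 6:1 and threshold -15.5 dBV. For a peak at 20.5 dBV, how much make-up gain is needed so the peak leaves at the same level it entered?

Without make-up, output = threshold + overshoot/6 = -15.5 + 6 = -9.5 dBV.
Gap to target: 30 dB.

30 dB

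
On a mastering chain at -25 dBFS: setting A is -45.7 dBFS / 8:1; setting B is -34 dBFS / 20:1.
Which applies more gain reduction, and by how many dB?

A: 20.7 dB over, compressed to 2.5875 dB over, so 18.1125 dB of GR.
B: 9 dB over, compressed to 0.45 dB over, so 8.55 dB of GR.
A reduces 9.5625 dB more.

A, by 9.5625 dB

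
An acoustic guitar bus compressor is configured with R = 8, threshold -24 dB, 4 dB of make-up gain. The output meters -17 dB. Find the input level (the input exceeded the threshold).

0 dB

Before make-up, the level was -17 − 4 = -21 dB.
Post-compression overshoot = -21 − (-24) = 3 dB.
Input overshoot = R × output overshoot = 24 dB → input = -24 + 24 = 0 dB.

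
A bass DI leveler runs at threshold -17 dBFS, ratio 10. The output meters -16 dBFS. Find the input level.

-7 dBFS

Post-compression overshoot = -16 − (-17) = 1 dB.
Undo the ratio: input overshoot = 1 × 10 = 10 dB, giving input = -7 dBFS.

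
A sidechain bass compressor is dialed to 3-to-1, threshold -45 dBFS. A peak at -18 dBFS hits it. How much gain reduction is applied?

18 dB

-18 dBFS exceeds the threshold by 27 dB.
A 3:1 ratio leaves 9 dB of that excess.
So the signal is attenuated by 27 − 9 = 18 dB.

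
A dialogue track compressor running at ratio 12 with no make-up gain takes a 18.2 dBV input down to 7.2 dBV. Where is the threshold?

6.2 dBV

Input is 12 dB above T (since output overshoot × R = input overshoot: (7.2 − T)·12 = 18.2 − T gives T = 6.2 dBV).
Check: 6.2 + (18.2 − 6.2)/12 = 6.2 + 1 = 7.2 dBV. ✓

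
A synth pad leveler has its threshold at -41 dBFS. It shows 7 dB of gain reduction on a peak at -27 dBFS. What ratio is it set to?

2:1

Input overshoot = -27 − (-41) = 14 dB.
Output overshoot = 14 − 7 = 7 dB.
Ratio = input overshoot / output overshoot = 14 / 7 = 2.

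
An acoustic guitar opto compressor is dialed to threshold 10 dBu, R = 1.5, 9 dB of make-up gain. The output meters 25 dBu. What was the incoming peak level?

19 dBu

Remove make-up: 25 − 9 = 16 dBu.
Post-compression overshoot = 16 − 10 = 6 dB.
Before 1.5:1 compression the overshoot was 6 × 1.5 = 9 dB, so input = 10 + 9 = 19 dBu.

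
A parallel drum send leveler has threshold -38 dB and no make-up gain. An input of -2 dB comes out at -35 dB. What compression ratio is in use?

12:1

Input overshoot = -2 − (-38) = 36 dB; output overshoot = -35 − (-38) = 3 dB.
Ratio = 36 / 3 = 12.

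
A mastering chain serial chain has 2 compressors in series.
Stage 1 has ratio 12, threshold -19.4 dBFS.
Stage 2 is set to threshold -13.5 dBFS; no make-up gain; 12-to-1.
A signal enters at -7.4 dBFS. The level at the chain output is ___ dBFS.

-18.4 dBFS

Stage 1: -7.4 dBFS is 12 dB over -19.4 dBFS; at 12:1 that becomes 1 dB over, giving -18.4 dBFS.
Stage 2: -18.4 dBFS ≤ -13.5 dBFS, so stage 2 doesn't engage; output -18.4 dBFS.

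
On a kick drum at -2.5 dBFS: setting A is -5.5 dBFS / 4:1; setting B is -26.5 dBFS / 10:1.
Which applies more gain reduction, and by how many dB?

A: GR = 3 − 3/4 = 2.25 dB.
B: GR = 24 − 24/10 = 21.6 dB.
B applies 19.35 dB more gain reduction.

B, by 19.35 dB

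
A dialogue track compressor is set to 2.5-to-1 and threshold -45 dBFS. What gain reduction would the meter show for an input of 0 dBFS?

The signal is 45 dB above threshold.
After 2.5:1 compression the overshoot becomes 45/2.5 = 18 dB.
So the signal is attenuated by 45 − 18 = 27 dB.

27 dB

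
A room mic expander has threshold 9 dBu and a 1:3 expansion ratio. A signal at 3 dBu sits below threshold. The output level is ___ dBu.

Undershoot = 9 − 3 = 6 dB.
At 1:3, that expands to 18 dB under threshold.
Output = 9 − 18 = -9 dBu.

-9 dBu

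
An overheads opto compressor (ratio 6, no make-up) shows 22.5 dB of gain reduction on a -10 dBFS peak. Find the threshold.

-37 dBFS

Let T be the threshold. Output overshoot = (input overshoot)/R, so -32.5 − T = (-10 − T)/6.
6·(-32.5 − T) = -10 − T → 5·T = -195 − (-10) = -185.
T = -185/5 = -37 dBFS.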